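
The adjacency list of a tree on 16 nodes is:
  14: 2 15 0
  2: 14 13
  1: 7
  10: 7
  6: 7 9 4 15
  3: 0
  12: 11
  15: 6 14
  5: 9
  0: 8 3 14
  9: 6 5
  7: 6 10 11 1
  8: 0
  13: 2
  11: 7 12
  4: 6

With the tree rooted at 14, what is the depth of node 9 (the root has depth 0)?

3

14–15–6–9 — 3 edges.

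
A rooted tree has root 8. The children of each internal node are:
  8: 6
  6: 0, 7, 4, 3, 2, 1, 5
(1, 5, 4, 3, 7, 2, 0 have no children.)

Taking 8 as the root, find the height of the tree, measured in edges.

2

5 sits deepest: 8 → 6 → 5 — 2 edges from the root.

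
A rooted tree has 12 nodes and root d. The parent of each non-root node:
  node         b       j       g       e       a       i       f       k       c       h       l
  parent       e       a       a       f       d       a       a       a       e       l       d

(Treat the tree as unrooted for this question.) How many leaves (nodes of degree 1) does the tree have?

7

The leaves are b, c, g, h, i, j, k.
That is 7 leaves.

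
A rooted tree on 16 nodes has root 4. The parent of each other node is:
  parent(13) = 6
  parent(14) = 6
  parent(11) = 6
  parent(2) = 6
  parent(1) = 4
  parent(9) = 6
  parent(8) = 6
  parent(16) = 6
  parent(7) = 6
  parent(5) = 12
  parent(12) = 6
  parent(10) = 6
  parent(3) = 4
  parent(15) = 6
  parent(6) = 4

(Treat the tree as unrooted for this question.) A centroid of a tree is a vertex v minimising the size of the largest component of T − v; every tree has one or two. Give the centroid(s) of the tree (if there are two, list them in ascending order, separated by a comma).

6

If 6 is removed the pieces have sizes 3, 2, 1, 1, 1, 1, 1, 1, 1, 1, 1, 1, all ≤ ⌊16/2⌋ = 8.
Every other node leaves some component of size > 8, so the centroid is unique.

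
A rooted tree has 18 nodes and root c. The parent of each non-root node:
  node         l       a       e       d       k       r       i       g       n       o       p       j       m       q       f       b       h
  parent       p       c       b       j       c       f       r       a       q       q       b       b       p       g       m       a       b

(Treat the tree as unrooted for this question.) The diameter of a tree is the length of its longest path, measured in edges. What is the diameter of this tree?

9

BFS from o reaches i last, at distance 9; BFS from i confirms no node is farther.
Path: o - q - g - a - b - p - m - f - r - i.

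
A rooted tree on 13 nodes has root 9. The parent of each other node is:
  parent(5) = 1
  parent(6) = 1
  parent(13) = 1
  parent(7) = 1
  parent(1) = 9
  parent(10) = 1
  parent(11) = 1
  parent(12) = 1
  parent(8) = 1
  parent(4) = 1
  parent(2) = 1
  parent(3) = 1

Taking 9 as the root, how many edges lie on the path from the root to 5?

2

9 → 1 → 5 — 2 edges.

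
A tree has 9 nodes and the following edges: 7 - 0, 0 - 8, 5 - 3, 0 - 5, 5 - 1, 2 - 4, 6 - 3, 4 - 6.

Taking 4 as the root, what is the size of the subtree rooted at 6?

7

6's subtree: {6, 3, 5, 0, 1, 7, 8}, size 7.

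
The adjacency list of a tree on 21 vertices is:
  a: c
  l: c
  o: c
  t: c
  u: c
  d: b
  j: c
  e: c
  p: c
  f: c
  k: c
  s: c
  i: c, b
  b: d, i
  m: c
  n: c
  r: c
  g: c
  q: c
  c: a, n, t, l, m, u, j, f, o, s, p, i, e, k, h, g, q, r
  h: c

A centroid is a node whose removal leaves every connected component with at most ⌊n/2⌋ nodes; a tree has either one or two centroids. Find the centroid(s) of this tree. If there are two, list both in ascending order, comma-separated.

Removing c splits the tree into components of sizes 3, 1, 1, 1, 1, 1, 1, 1, 1, 1, 1, 1, 1, 1, 1, 1, 1, 1; the largest is 3 ≤ ⌊21/2⌋ = 10.
No neighbour of c does as well, so c is the unique centroid.

c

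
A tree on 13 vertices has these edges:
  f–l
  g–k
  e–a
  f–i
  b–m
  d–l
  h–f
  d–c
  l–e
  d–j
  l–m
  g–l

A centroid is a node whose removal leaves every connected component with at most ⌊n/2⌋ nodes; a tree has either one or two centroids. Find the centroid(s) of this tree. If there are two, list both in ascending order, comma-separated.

l

If l is removed the pieces have sizes 3, 3, 2, 2, 2, all ≤ ⌊13/2⌋ = 6.
No neighbour of l does as well, so l is the unique centroid.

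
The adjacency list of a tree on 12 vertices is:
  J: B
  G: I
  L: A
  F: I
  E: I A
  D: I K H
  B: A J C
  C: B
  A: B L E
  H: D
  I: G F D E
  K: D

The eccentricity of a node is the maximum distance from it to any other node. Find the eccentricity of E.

3

Distances from E peak at 3, attained at H (J, K, C also at distance 3).
E – I – D – H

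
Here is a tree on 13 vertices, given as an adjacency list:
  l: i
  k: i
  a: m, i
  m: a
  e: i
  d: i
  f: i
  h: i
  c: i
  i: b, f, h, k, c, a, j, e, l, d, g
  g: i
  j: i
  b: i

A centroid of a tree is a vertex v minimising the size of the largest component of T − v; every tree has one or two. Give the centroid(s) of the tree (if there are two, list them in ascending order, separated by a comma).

i

If i is removed the pieces have sizes 2, 1, 1, 1, 1, 1, 1, 1, 1, 1, 1, all ≤ ⌊13/2⌋ = 6.
Every other node leaves some component of size > 6, so the centroid is unique.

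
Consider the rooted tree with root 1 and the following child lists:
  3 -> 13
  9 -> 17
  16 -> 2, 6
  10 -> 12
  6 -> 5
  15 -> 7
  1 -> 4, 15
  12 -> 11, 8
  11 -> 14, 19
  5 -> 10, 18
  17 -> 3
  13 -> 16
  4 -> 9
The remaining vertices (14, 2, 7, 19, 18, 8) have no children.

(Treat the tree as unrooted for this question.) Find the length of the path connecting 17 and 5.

The path is 17–3–13–16–6–5, which has 5 edges.

5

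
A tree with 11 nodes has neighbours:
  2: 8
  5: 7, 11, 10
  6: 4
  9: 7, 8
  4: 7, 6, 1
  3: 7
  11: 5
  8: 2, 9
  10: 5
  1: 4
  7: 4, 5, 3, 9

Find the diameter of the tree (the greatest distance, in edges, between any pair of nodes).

Starting from 2, a farthest node is 11 at distance 5.
One longest path: 2 – 8 – 9 – 7 – 5 – 11.
So the diameter is 5.

5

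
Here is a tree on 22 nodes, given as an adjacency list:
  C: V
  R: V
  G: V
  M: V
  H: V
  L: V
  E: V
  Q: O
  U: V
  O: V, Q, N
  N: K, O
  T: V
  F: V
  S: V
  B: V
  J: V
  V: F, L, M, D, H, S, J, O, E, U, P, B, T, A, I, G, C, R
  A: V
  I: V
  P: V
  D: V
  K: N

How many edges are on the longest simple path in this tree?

4

A longest path is K - N - O - V - H, with 4 edges.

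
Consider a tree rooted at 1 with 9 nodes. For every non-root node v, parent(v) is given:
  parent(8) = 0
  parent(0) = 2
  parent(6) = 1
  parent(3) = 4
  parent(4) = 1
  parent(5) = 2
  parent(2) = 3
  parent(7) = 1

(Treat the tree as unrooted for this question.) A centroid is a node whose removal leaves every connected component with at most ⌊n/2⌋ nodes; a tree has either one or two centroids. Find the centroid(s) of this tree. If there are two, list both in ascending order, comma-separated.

If 3 is removed the pieces have sizes 4, 4, all ≤ ⌊9/2⌋ = 4.
Every other node leaves some component of size > 4, so the centroid is unique.

3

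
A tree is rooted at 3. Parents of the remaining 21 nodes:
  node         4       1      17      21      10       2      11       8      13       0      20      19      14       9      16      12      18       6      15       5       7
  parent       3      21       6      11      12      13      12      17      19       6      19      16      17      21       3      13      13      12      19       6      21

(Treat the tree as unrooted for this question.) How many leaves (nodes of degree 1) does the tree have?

Degree-1 nodes: 0, 1, 2, 4, 5, 7, 8, 9, 10, 14, 15, 18, 20 — 13 of them.

13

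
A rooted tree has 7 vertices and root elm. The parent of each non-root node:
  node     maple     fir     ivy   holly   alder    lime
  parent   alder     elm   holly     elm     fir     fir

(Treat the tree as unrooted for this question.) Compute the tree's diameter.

BFS from maple reaches ivy last, at distance 5; BFS from ivy confirms no node is farther.
Path: maple - alder - fir - elm - holly - ivy.

5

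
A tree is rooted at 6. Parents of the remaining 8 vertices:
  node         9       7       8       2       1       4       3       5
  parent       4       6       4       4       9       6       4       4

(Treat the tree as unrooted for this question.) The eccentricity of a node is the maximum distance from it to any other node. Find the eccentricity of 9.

3

Distances from 9 peak at 3, attained at 7.
9–4–6–7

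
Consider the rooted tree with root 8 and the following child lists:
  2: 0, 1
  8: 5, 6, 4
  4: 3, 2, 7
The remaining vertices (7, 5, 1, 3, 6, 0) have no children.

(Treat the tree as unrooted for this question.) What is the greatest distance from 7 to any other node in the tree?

3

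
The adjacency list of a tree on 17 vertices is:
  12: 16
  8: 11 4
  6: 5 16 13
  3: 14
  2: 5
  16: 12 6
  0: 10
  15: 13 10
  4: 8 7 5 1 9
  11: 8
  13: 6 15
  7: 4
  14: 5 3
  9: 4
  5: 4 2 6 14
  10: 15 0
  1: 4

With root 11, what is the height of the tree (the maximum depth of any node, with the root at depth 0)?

0 sits deepest: 11–8–4–5–6–13–15–10–0 — 8 edges from the root.

8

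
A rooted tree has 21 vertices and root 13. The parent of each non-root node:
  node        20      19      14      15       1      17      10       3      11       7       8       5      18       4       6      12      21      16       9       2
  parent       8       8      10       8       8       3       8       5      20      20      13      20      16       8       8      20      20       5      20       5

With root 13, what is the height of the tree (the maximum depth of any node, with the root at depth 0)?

The longest root-to-leaf path is 13-8-20-5-3-17 (5 edges).

5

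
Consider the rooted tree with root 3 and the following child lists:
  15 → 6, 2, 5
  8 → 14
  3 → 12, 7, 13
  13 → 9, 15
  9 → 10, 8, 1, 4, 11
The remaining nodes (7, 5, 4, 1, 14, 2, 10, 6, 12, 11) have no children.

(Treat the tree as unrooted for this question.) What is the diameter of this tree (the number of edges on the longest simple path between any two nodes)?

5

A longest path is 7-3-13-9-8-14, with 5 edges.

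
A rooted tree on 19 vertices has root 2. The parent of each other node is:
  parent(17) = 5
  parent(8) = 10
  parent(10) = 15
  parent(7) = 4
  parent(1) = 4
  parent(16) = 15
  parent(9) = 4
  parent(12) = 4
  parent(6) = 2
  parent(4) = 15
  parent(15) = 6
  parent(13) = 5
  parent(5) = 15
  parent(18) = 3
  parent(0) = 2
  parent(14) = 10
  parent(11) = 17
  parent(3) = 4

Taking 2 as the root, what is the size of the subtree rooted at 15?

Descendants of 15 (including itself): 15, 4, 10, 5, 16, 3, 12, 1, 9, 7, 8, 14, 17, 13, 18, 11. That's 16.

16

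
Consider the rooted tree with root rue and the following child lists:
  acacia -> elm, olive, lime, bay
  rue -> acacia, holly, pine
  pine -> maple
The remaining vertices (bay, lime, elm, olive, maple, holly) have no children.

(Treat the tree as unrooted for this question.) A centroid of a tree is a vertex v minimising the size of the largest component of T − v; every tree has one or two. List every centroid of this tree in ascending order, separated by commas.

acacia

If acacia is removed the pieces have sizes 4, 1, 1, 1, 1, all ≤ ⌊9/2⌋ = 4.
No neighbour of acacia does as well, so acacia is the unique centroid.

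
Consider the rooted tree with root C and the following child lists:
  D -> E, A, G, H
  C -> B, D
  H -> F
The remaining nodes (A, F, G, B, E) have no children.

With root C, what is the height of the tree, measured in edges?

F sits deepest: C – D – H – F — 3 edges from the root.

3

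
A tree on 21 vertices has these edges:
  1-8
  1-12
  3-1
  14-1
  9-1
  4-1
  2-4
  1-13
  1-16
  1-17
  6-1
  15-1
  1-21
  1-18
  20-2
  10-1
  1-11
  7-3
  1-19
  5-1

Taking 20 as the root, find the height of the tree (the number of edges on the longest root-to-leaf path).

The longest root-to-leaf path is 20 → 2 → 4 → 1 → 3 → 7 (5 edges).

5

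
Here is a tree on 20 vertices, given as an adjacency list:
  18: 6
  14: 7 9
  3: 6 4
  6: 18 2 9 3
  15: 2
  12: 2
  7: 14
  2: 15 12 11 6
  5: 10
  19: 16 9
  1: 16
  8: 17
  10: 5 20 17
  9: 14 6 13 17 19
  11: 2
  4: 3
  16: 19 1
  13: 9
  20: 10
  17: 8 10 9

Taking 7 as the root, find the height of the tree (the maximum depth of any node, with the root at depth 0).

5

A deepest node is 15, reached by 7–14–9–6–2–15.
That path has 5 edges, so the height is 5.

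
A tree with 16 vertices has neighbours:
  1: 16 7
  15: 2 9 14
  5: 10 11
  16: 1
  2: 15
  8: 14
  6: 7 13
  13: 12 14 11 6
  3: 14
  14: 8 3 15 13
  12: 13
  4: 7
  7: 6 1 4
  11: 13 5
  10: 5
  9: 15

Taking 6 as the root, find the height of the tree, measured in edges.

2 sits deepest: 6 – 13 – 14 – 15 – 2 — 4 edges from the root.

4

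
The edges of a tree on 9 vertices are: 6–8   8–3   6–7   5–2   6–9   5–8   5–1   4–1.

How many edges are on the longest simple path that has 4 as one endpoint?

5

A farthest node from 4 is 7 (9 also at distance 5).
The path 4-1-5-8-6-7 has 5 edges.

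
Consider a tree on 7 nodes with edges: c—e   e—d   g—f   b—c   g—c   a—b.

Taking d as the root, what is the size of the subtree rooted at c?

Descendants of c (including itself): c, b, g, a, f. That's 5.

5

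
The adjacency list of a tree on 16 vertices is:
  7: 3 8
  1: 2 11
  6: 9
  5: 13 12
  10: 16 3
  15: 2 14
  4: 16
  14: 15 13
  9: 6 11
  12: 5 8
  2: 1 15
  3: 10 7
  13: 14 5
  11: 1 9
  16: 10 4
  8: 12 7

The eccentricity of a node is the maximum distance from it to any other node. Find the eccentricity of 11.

13

Distances from 11 peak at 13, attained at 4.
11–1–2–15–14–13–5–12–8–7–3–10–16–4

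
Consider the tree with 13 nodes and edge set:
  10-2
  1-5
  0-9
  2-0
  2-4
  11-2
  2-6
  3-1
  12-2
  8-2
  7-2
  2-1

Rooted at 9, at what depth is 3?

9–0–2–1–3 — 4 edges.

4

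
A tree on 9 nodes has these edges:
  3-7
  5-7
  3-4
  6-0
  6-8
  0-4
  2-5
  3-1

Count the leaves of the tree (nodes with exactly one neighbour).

3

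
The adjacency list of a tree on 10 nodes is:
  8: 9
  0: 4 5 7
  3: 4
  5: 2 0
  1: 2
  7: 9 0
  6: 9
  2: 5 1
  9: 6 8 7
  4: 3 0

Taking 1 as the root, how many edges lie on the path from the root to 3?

1 → 2 → 5 → 0 → 4 → 3 — 5 edges.

5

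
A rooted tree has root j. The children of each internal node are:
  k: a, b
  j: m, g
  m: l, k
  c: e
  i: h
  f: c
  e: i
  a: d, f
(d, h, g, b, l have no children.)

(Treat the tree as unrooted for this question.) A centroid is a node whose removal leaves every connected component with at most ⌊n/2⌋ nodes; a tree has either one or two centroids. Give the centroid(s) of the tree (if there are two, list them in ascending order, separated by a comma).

a

If a is removed the pieces have sizes 6, 5, 1, all ≤ ⌊13/2⌋ = 6.
No neighbour of a does as well, so a is the unique centroid.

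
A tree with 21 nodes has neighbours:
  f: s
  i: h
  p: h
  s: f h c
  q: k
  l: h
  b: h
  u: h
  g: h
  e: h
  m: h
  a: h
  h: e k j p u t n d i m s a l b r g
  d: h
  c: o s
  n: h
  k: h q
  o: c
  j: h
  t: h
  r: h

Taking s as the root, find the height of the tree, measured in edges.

A deepest node is q, reached by s–h–k–q.
That path has 3 edges, so the height is 3.

3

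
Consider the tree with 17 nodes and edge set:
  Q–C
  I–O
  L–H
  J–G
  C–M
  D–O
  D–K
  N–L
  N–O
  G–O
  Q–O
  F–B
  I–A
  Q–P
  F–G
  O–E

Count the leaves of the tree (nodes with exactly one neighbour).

Degree-1 nodes: A, B, E, H, J, K, M, P — 8 of them.

8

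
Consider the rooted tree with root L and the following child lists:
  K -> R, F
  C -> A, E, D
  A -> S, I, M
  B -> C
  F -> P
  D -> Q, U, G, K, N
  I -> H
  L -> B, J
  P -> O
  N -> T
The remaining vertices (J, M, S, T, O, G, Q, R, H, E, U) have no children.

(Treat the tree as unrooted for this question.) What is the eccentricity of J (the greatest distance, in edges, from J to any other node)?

8

Distances from J peak at 8, attained at O.
J–L–B–C–D–K–F–P–O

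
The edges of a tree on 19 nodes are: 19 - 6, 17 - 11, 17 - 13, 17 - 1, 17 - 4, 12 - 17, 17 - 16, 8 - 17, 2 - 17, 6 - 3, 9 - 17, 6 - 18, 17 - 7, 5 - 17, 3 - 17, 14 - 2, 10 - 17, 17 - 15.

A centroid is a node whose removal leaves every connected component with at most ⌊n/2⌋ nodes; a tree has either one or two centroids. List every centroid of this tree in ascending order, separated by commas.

17

Removing 17 splits the tree into components of sizes 4, 2, 1, 1, 1, 1, 1, 1, 1, 1, 1, 1, 1, 1; the largest is 4 ≤ ⌊19/2⌋ = 9.
No neighbour of 17 does as well, so 17 is the unique centroid.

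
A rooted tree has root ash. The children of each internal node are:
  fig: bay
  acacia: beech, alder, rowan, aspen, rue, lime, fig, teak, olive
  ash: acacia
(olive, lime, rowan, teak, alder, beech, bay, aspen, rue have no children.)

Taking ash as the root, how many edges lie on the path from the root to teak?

2

ash → acacia → teak — 2 edges.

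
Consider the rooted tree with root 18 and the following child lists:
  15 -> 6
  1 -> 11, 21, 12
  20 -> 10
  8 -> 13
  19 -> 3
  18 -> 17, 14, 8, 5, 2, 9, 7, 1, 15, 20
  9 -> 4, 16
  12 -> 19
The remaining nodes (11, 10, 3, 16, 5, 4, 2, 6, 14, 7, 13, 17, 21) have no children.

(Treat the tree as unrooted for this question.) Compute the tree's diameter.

6

BFS from 3 reaches 13 last, at distance 6; BFS from 13 confirms no node is farther.
Path: 3 - 19 - 12 - 1 - 18 - 8 - 13.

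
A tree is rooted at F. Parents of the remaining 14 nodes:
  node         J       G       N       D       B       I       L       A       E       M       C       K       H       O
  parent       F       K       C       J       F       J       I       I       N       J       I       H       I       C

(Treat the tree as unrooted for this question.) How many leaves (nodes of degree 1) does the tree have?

8

Exactly 8 nodes have a single neighbour: A, B, D, E, G, L, M, O.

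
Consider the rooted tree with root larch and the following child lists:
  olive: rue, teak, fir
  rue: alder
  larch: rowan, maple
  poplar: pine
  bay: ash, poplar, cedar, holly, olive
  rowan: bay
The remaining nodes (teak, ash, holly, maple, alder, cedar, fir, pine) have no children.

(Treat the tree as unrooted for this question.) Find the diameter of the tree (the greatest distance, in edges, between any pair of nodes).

6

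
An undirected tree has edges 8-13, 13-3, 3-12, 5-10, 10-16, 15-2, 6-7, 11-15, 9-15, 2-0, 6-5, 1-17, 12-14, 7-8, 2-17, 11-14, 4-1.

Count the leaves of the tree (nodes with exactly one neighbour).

4

The leaves are 0, 4, 9, 16.
That is 4 leaves.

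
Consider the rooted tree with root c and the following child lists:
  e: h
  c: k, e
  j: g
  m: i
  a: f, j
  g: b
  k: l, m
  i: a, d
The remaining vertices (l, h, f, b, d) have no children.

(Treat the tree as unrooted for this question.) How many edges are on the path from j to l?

5

Walking from j: j – a – i – m – k – l. Length 5.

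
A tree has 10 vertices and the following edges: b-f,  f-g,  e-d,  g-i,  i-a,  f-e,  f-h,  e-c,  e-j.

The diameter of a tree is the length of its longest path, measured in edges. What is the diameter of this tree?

BFS from c reaches a last, at distance 5; BFS from a confirms no node is farther.
Path: c – e – f – g – i – a.

5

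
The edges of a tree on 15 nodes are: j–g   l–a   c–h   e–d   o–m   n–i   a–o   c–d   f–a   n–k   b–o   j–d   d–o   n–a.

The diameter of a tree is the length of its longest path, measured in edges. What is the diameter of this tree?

BFS from g reaches i last, at distance 6; BFS from i confirms no node is farther.
Path: g - j - d - o - a - n - i.

6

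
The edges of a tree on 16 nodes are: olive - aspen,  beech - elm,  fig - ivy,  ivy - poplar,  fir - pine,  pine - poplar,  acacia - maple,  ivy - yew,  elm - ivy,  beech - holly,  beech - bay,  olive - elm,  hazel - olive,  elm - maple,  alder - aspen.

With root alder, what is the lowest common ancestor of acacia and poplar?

Ancestors of acacia (toward the root): acacia, maple, elm, olive, aspen, alder.
Ancestors of poplar: poplar, ivy, elm, olive, aspen, alder.
The deepest node appearing in both lists is elm.

elm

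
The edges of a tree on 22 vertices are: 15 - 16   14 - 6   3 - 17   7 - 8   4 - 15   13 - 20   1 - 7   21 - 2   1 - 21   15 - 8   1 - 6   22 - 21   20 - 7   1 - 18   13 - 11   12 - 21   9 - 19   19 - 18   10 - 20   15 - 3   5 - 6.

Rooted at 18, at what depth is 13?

Path from 18 to 13: 18 → 1 → 7 → 20 → 13, which has 4 edges.

4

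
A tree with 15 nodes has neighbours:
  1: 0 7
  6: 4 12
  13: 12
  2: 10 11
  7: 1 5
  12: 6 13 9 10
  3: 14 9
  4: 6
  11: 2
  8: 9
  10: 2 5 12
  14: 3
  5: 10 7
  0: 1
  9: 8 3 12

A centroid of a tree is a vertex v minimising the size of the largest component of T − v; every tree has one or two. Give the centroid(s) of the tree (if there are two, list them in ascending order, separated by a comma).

12

If 12 is removed the pieces have sizes 7, 4, 2, 1, all ≤ ⌊15/2⌋ = 7.
Every other node leaves some component of size > 7, so the centroid is unique.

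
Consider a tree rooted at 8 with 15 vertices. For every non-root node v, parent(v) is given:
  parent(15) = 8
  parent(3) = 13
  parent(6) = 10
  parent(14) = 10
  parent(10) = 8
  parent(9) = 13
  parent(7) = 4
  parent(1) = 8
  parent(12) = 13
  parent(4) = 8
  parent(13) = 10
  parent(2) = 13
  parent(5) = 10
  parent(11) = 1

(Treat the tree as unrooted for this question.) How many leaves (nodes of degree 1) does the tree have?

10

Exactly 10 nodes have a single neighbour: 2, 3, 5, 6, 7, 9, 11, 12, 14, 15.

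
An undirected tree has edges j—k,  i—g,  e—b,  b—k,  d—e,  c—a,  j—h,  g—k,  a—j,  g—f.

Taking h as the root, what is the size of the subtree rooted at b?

3

The subtree rooted at b contains: b, e, d — 3 nodes.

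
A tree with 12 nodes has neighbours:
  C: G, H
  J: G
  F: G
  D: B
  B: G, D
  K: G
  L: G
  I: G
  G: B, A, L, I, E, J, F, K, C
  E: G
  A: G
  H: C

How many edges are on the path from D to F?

3

Walking from D: D–B–G–F. Length 3.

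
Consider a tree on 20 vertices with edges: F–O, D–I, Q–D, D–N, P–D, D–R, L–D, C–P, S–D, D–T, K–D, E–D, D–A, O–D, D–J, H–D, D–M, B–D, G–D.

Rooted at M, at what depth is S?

2

M–D–S — 2 edges.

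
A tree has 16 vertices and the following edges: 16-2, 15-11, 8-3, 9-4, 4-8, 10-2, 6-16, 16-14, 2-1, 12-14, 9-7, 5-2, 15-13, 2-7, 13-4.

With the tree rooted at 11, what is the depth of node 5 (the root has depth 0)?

Climbing from 5 to the root: 5 → 2 → 7 → 9 → 4 → 13 → 15 → 11. That's 7 steps.

7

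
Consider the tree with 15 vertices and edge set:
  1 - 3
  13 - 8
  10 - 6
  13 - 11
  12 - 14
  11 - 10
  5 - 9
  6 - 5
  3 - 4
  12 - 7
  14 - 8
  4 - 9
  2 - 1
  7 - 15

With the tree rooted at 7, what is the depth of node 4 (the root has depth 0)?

Path from 7 to 4: 7–12–14–8–13–11–10–6–5–9–4, which has 10 edges.

10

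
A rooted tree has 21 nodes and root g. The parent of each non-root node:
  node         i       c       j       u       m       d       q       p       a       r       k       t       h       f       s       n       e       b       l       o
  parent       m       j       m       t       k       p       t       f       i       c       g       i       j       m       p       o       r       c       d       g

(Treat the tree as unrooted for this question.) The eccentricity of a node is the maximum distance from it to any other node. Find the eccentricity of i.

5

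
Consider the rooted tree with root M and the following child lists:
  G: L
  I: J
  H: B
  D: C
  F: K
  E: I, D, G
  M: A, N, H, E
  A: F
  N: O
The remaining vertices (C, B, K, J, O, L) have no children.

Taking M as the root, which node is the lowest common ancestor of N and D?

M

N's ancestor chain is N, M and D's is D, E, M; they first meet at M.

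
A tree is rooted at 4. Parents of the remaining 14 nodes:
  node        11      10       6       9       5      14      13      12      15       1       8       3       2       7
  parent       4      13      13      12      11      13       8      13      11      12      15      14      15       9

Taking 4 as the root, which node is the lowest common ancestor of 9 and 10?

Ancestors of 9 (toward the root): 9, 12, 13, 8, 15, 11, 4.
Ancestors of 10: 10, 13, 8, 15, 11, 4.
The deepest node appearing in both lists is 13.

13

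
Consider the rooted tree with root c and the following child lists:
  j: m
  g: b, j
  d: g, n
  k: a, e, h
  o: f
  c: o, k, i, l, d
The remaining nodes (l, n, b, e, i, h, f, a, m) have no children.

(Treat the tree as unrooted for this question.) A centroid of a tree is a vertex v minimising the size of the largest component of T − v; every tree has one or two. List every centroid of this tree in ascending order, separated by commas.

Delete c: the remaining components have sizes 6, 4, 2, 1, 1. Max 6 ≤ 7, so c is a centroid.
No neighbour of c does as well, so c is the unique centroid.

c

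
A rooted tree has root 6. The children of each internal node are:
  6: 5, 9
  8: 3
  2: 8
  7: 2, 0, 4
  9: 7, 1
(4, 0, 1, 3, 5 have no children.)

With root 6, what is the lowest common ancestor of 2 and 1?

9

2's ancestor chain is 2, 7, 9, 6 and 1's is 1, 9, 6; they first meet at 9.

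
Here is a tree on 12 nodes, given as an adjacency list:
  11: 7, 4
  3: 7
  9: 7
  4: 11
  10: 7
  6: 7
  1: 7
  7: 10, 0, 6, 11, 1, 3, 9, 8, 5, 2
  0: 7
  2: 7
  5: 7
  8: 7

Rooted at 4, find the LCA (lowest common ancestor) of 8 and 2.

Ancestors of 8 (toward the root): 8, 7, 11, 4.
Ancestors of 2: 2, 7, 11, 4.
The deepest node appearing in both lists is 7.

7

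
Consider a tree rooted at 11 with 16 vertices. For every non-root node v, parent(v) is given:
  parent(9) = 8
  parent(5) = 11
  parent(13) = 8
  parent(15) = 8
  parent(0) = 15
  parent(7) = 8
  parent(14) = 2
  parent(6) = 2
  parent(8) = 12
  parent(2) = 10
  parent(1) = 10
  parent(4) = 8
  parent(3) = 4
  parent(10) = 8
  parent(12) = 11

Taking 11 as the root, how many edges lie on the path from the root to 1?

Path from 11 to 1: 11–12–8–10–1, which has 4 edges.

4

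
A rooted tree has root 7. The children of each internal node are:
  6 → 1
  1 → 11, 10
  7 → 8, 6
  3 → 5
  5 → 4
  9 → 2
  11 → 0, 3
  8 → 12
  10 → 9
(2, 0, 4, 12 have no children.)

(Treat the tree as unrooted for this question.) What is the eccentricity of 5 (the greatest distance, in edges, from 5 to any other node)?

7

The node farthest from 5 is 12, via 5-3-11-1-6-7-8-12 — 7 edges.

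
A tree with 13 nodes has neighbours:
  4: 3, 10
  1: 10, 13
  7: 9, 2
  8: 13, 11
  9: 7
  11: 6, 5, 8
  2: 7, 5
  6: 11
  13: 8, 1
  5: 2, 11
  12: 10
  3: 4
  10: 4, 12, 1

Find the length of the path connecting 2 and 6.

The path is 2 - 5 - 11 - 6, which has 3 edges.

3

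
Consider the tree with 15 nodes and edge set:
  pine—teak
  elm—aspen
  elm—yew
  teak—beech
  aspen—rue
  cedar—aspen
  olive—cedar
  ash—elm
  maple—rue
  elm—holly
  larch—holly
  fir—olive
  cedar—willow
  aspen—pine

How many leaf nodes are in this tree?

7

The leaves are ash, beech, fir, larch, maple, willow, yew.
That is 7 leaves.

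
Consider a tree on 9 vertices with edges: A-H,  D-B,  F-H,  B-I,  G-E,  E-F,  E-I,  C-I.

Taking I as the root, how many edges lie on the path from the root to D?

2

Climbing from D to the root: D → B → I. That's 2 steps.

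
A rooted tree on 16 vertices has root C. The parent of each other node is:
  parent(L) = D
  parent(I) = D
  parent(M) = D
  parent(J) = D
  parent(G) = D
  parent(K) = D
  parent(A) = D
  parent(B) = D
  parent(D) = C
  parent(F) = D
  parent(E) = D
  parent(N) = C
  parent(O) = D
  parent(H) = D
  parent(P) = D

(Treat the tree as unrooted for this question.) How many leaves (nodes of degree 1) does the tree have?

14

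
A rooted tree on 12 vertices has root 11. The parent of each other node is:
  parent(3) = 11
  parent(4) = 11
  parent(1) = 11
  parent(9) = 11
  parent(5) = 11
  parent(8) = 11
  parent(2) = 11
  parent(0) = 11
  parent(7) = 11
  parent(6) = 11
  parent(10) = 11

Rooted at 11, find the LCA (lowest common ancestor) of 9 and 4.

Path 9→root: 9 11; path 4→root: 4 11.
First common node: 11.

11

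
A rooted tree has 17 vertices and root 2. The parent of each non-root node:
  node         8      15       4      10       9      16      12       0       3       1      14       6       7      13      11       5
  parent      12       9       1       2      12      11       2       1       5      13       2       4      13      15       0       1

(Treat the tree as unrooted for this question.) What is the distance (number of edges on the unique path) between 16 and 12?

7

16 – 11 – 0 – 1 – 13 – 15 – 9 – 12: 7 edges.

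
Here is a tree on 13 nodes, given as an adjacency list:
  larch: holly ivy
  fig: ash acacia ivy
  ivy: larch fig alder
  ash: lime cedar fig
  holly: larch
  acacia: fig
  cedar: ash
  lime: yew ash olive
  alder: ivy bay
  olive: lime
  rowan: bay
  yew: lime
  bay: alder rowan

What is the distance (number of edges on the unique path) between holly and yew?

The path is holly–larch–ivy–fig–ash–lime–yew, which has 6 edges.

6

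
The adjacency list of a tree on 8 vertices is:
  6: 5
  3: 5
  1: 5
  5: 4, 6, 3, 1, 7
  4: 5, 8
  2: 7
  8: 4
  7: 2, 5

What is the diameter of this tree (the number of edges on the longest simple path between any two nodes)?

BFS from 8 reaches 2 last, at distance 4; BFS from 2 confirms no node is farther.
Path: 8–4–5–7–2.

4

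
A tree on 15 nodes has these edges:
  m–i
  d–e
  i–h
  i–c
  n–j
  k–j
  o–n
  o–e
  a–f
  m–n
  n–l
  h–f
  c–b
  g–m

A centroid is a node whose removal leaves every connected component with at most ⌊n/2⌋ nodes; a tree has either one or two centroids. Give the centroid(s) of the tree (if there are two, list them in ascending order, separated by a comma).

m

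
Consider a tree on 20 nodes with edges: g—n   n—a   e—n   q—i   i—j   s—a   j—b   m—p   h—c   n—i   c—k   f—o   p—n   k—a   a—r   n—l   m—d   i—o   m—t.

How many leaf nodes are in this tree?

Exactly 11 nodes have a single neighbour: b, d, e, f, g, h, l, q, r, s, t.

11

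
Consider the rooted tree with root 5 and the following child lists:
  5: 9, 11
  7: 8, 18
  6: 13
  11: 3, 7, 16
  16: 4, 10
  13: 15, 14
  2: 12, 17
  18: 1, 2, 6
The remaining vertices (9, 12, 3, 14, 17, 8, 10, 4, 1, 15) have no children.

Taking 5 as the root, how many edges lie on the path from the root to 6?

Climbing from 6 to the root: 6–18–7–11–5. That's 4 steps.

4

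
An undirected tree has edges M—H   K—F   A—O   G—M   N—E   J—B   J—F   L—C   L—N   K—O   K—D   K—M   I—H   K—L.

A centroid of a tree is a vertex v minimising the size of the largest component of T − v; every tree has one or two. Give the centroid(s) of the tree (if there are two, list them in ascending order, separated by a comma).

K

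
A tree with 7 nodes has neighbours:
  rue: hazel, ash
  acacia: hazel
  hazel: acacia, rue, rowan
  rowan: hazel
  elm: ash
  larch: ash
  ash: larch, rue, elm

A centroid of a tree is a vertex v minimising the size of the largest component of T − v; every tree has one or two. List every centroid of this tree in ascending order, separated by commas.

rue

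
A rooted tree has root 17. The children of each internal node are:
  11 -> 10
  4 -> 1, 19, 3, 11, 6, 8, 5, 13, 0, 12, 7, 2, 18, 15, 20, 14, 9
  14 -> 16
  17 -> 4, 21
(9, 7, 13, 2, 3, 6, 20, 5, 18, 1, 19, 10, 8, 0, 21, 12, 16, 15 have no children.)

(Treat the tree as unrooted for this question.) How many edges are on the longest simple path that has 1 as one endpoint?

The node farthest from 1 is 21 (16, 10 also at distance 3), via 1-4-17-21 — 3 edges.

3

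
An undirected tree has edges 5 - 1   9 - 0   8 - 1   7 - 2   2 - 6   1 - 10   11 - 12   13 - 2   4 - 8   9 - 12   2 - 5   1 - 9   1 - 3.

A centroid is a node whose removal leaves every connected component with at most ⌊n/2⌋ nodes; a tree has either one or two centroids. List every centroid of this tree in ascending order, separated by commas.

Removing 1 splits the tree into components of sizes 5, 4, 2, 1, 1; the largest is 5 ≤ ⌊14/2⌋ = 7.
Every other node leaves some component of size > 7, so the centroid is unique.

1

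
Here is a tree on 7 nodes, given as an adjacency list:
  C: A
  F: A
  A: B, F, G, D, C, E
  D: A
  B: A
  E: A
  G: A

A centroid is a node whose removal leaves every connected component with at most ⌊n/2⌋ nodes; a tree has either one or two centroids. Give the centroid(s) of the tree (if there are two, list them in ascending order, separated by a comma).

A

Removing A splits the tree into components of sizes 1, 1, 1, 1, 1, 1; the largest is 1 ≤ ⌊7/2⌋ = 3.
Every other node leaves some component of size > 3, so the centroid is unique.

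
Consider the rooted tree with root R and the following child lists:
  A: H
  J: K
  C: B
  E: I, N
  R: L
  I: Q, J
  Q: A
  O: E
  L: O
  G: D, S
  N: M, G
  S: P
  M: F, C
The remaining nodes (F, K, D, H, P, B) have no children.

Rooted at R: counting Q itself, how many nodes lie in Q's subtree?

3

Q's subtree: {Q, A, H}, size 3.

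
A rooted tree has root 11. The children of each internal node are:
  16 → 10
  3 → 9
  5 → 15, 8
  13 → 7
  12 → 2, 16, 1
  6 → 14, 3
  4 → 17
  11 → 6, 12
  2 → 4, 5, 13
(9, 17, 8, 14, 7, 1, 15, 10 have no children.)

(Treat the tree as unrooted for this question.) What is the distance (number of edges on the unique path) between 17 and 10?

Walking from 17: 17 – 4 – 2 – 12 – 16 – 10. Length 5.

5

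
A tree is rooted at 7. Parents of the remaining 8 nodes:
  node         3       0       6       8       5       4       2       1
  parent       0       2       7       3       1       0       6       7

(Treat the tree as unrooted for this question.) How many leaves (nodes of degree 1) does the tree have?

The leaves are 4, 5, 8.
That is 3 leaves.

3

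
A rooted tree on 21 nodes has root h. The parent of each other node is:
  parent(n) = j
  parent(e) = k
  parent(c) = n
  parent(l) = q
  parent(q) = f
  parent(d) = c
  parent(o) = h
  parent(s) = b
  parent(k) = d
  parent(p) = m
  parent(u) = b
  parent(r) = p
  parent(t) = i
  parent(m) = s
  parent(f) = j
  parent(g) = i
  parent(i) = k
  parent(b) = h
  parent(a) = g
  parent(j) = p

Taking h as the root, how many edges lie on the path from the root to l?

h → b → s → m → p → j → f → q → l — 8 edges.

8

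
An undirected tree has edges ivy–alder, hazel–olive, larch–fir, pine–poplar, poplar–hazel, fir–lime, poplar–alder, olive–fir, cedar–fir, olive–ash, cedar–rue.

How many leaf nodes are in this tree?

6

Exactly 6 nodes have a single neighbour: ash, ivy, larch, lime, pine, rue.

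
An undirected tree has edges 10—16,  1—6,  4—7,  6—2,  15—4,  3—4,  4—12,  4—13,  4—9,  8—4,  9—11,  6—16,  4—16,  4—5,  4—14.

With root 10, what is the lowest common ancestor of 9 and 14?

9's ancestor chain is 9, 4, 16, 10 and 14's is 14, 4, 16, 10; they first meet at 4.

4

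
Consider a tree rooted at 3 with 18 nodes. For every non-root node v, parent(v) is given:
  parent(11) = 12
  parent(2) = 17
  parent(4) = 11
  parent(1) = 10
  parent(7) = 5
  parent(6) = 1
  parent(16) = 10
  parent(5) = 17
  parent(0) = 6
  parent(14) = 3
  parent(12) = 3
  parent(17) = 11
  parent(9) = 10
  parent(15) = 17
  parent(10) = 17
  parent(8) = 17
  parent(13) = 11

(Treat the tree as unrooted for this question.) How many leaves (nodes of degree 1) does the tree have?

10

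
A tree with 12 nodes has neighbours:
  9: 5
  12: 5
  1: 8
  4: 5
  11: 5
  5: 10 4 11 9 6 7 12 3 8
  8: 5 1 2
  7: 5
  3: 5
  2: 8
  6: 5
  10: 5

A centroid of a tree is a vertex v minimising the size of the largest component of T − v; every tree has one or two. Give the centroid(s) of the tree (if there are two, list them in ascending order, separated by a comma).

5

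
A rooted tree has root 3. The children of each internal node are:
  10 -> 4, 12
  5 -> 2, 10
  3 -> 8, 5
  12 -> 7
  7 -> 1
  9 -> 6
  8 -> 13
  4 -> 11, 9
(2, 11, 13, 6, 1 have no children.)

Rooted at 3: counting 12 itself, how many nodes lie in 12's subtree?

3

12's subtree: {12, 7, 1}, size 3.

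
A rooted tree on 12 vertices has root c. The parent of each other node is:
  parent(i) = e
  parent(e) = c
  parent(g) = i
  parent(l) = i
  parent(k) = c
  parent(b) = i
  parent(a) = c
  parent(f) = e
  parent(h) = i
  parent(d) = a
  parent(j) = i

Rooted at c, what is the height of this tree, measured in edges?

A deepest node is h, reached by c – e – i – h.
That path has 3 edges, so the height is 3.

3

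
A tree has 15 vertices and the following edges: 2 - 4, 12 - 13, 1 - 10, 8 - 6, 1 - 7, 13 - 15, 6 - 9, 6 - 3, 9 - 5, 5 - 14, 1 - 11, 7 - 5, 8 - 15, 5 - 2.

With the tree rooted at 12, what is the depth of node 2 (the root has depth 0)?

12 – 13 – 15 – 8 – 6 – 9 – 5 – 2 — 7 edges.

7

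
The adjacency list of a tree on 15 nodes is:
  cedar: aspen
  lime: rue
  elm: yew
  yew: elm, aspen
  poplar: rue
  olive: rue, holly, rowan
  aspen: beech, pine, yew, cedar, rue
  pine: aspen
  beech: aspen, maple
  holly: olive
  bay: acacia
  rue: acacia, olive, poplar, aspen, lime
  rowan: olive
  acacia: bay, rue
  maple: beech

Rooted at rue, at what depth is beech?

2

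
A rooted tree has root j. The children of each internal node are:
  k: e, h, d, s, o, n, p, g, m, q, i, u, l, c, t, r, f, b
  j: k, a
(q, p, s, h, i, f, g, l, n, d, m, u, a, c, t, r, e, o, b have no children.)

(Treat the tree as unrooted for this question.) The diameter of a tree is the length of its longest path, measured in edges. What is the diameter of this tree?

3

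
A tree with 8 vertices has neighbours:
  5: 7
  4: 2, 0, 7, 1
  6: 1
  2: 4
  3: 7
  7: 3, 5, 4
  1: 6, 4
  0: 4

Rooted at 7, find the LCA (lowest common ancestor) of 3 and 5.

Path 3→root: 3 7; path 5→root: 5 7.
First common node: 7.

7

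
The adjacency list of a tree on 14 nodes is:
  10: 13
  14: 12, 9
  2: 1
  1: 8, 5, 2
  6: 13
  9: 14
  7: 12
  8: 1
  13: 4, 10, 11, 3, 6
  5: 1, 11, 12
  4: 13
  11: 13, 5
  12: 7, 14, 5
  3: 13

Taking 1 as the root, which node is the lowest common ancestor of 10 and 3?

13

Path 10→root: 10 13 11 5 1; path 3→root: 3 13 11 5 1.
First common node: 13.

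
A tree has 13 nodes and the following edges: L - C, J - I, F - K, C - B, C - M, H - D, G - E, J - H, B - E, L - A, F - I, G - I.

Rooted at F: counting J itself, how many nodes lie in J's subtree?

3

Descendants of J (including itself): J, H, D. That's 3.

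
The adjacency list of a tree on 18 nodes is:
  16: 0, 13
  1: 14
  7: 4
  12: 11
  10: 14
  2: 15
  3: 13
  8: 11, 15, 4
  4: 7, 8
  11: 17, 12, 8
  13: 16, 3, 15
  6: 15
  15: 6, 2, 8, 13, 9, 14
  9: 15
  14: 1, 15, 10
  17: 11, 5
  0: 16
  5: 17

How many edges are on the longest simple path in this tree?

7

Starting from 5, a farthest node is 0 at distance 7.
One longest path: 5-17-11-8-15-13-16-0.
So the diameter is 7.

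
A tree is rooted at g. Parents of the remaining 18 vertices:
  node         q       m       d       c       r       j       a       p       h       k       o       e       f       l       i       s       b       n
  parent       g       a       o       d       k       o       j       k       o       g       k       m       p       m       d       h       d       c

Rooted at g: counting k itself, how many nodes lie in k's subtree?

k's subtree: {k, o, p, r, j, h, d, f, a, s, c, i, b, m, n, l, e}, size 17.

17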